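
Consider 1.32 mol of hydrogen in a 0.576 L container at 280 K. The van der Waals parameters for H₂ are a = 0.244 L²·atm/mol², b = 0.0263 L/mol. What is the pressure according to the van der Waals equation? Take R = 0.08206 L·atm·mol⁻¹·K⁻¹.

P ≈ 54.75 atm

P = nRT/(V − nb) − a n²/V²
nRT/(V − nb) = (1.32)(0.08206)(280)/(0.576 − 1.32×0.0263) = 30.329/0.54128 = 56.032 atm
a n²/V² = (0.244)(1.32)²/(0.576)² = 1.2814 atm
P = 56.032 − 1.2814 = 54.75 atm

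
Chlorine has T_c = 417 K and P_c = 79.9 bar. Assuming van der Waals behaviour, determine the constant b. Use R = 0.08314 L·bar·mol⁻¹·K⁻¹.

b ≈ 0.05424 L/mol

From T_c = 8a/(27Rb) and P_c = a/(27b²): b = R T_c/(8 P_c).
b = (0.08314)(417)/(8×79.9) = 34.669/639.20 = 0.05424 L/mol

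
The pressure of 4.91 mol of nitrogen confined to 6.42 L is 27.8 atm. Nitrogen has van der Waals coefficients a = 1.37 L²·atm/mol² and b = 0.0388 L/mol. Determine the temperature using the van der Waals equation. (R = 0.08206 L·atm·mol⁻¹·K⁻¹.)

T ≈ 442.2 K

T = (P + a n²/V²)(V − nb)/(nR)
P + a n²/V² = 27.8 + (1.37)(4.91)²/(6.42)² = 28.601 atm
V − nb = 6.42 − (4.91)(0.0388) = 6.2295 L
T = (28.601)(6.2295)/((4.91)(0.08206)) = 442.2 K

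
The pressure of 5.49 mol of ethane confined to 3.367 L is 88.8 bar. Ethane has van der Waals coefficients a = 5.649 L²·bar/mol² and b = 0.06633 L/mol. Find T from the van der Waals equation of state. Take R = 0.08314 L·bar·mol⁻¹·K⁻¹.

T ≈ 683.0 K

T = (P + a n²/V²)(V − nb)/(nR)
P + a n²/V² = 88.8 + (5.649)(5.49)²/(3.367)² = 103.82 bar
V − nb = 3.367 − (5.49)(0.06633) = 3.0028 L
T = (103.82)(3.0028)/((5.49)(0.08314)) = 683.0 K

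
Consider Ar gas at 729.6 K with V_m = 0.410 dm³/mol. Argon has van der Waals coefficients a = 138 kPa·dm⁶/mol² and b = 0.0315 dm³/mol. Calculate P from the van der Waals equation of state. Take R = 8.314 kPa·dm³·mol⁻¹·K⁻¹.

P = RT/(V_m − b) − a/V_m²
RT/(V_m − b) = (8.314)(729.6)/(0.410 − 0.0315) = 6065.9/0.37850 = 16026 kPa
a/V_m² = 138/(0.410)² = 820.94 kPa
P = 16026 − 820.94 = 15205 kPa

P ≈ 15205 kPa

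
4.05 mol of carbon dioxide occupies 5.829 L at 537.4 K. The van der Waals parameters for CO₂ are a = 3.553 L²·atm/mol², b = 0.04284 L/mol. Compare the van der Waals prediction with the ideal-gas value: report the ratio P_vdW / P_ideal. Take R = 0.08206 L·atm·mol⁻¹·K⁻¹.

P_vdW / P_ideal ≈ 0.9747

Ideal: P_ideal = nRT/V = (4.05)(0.08206)(537.4)/5.829 = 30.6401 atm
vdW: P = nRT/(V − nb) − a n²/V² = 178.601/5.65550 − 58.2781/33.9772 = 31.5801 − 1.71521 = 29.8649 atm
Ratio = 29.8649/30.6401 = 0.9747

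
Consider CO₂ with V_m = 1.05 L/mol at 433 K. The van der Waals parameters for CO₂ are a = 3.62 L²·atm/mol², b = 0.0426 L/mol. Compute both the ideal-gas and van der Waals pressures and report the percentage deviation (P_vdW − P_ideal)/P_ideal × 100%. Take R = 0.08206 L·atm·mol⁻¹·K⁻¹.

Ideal: P_ideal = RT/V_m = (0.08206)(433)/1.05 = 33.8400 atm
vdW: P = RT/(V_m − b) − a/V_m² = 35.5320/1.00740 − 3.62/1.10250 = 35.2710 − 3.28345 = 31.9876 atm
% deviation = (31.9876 − 33.8400)/33.8400 × 100% = -5.47%

-5.47 %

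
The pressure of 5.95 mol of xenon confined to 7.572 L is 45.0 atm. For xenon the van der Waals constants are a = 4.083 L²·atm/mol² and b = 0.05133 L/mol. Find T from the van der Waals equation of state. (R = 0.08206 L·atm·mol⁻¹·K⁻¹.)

T = (P + a n²/V²)(V − nb)/(nR)
P + a n²/V² = 45.0 + (4.083)(5.95)²/(7.572)² = 47.521 atm
V − nb = 7.572 − (5.95)(0.05133) = 7.2666 L
T = (47.521)(7.2666)/((5.95)(0.08206)) = 707.2 K

T ≈ 707.2 K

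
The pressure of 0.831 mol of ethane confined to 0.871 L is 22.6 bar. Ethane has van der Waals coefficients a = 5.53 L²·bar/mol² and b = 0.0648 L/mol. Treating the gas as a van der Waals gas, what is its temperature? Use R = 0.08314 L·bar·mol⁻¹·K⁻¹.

T ≈ 326.8 K

T = (P + a n²/V²)(V − nb)/(nR)
P + a n²/V² = 22.6 + (5.53)(0.831)²/(0.871)² = 27.634 bar
V − nb = 0.871 − (0.831)(0.0648) = 0.81715 L
T = (27.634)(0.81715)/((0.831)(0.08314)) = 326.8 K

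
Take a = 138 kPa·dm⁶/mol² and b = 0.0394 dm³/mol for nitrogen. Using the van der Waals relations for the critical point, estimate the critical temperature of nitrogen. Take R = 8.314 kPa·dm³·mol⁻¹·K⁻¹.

For a van der Waals gas, T_c = 8a/(27Rb).
T_c = 8×138/(27×8.314×0.0394) = 1104.0/8.8444 = 124.8 K

T_c ≈ 124.8 K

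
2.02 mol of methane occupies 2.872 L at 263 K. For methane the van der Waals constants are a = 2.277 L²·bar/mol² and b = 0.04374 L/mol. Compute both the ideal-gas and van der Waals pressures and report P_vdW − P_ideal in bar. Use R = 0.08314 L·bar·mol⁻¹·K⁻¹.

ΔP ≈ -0.638 bar

Ideal: P_ideal = nRT/V = (2.02)(0.08314)(263)/2.872 = 15.3792 bar
vdW: P = nRT/(V − nb) − a n²/V² = 44.1690/2.78365 − 9.29107/8.24838 = 15.8673 − 1.12641 = 14.7409 bar
ΔP = 14.7409 − 15.3792 = -0.638 bar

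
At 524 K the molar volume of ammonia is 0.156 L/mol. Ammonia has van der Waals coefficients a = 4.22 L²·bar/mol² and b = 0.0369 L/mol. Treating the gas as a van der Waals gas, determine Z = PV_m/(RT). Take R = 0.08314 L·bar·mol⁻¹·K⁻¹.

P = RT/(V_m − b) − a/V_m² = (0.08314)(524)/(0.156 − 0.0369) − 4.22/(0.156)²
  = 43.565/0.11910 − 173.41 = 365.79 − 173.41 = 192.38 bar
Z = PV_m/(RT) = (192.38)(0.156)/((0.08314)(524)) = 30.011/43.565 = 0.6889

Z ≈ 0.6889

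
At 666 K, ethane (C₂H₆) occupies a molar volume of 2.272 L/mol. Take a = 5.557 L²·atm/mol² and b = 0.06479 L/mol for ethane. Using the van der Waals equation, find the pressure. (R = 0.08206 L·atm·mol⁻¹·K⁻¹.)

P = RT/(V_m − b) − a/V_m²
RT/(V_m − b) = (0.08206)(666)/(2.272 − 0.06479) = 54.652/2.2072 = 24.761 atm
a/V_m² = 5.557/(2.272)² = 1.0765 atm
P = 24.761 − 1.0765 = 23.68 atm

P ≈ 23.68 atm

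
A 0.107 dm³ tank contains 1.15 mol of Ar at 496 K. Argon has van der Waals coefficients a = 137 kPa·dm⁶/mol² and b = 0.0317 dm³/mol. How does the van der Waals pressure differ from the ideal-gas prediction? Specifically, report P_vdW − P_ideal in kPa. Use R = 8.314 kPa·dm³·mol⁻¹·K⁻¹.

Ideal: P_ideal = nRT/V = (1.15)(8.314)(496)/0.107 = 44320.6 kPa
vdW: P = nRT/(V − nb) − a n²/V² = 4742.31/0.0705450 − 181.183/0.0114490 = 67223.9 − 15825.2 = 51398.7 kPa
ΔP = 51398.7 − 44320.6 = 7078 kPa

ΔP ≈ 7078 kPa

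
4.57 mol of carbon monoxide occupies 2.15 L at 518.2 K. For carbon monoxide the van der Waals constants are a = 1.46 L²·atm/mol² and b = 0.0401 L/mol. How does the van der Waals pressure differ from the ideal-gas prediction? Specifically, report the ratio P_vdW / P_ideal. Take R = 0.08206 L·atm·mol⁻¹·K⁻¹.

P_vdW / P_ideal ≈ 1.020

Ideal: P_ideal = nRT/V = (4.57)(0.08206)(518.2)/2.15 = 90.3871 atm
vdW: P = nRT/(V − nb) − a n²/V² = 194.332/1.96674 − 30.4920/4.62250 = 98.8092 − 6.59643 = 92.2128 atm
Ratio = 92.2128/90.3871 = 1.020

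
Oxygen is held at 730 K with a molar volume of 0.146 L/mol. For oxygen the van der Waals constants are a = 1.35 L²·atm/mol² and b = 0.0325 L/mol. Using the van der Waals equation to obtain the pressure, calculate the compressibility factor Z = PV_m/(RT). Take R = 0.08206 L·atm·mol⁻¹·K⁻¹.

P = RT/(V_m − b) − a/V_m² = (0.08206)(730)/(0.146 − 0.0325) − 1.35/(0.146)²
  = 59.904/0.11350 − 63.333 = 527.79 − 63.333 = 464.46 atm
Z = PV_m/(RT) = (464.46)(0.146)/((0.08206)(730)) = 67.811/59.904 = 1.132

Z ≈ 1.132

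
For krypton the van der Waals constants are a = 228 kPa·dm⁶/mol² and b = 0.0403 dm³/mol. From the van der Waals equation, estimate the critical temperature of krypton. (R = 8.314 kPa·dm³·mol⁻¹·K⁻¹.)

T_c ≈ 201.6 K

For a van der Waals gas, T_c = 8a/(27Rb).
T_c = 8×228/(27×8.314×0.0403) = 1824.0/9.0465 = 201.6 K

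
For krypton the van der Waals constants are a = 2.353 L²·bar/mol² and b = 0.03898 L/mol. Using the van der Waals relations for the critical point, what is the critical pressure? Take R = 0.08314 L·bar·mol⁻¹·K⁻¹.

P_c ≈ 57.36 bar

For a van der Waals gas, P_c = a/(27b²).
P_c = 2.353/(27×(0.03898)²) = 2.353/0.041025 = 57.36 bar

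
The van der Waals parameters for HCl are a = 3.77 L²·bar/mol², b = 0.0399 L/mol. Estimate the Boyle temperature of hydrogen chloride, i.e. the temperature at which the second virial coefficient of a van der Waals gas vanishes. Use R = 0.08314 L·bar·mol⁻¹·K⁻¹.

For a van der Waals gas the second virial coefficient B₂ = b − a/(RT) vanishes at T_B = a/(Rb).
T_B = 3.77/(0.08314×0.0399) = 3.77/0.0033173 = 1136 K

T_B ≈ 1136 K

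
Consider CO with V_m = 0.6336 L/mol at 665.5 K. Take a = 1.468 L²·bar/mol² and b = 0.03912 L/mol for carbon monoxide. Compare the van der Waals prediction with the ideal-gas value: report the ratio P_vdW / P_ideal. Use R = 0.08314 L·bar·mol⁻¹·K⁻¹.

Ideal: P_ideal = RT/V_m = (0.08314)(665.5)/0.6336 = 87.3259 bar
vdW: P = RT/(V_m − b) − a/V_m² = 55.3297/0.594480 − 1.468/0.401449 = 93.0724 − 3.65675 = 89.4157 bar
Ratio = 89.4157/87.3259 = 1.024

P_vdW / P_ideal ≈ 1.024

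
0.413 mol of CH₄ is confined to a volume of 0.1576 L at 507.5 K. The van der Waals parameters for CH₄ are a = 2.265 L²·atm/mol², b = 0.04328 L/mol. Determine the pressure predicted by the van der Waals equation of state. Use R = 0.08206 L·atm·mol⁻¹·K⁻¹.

P ≈ 107.5 atm

P = nRT/(V − nb) − a n²/V²
nRT/(V − nb) = (0.413)(0.08206)(507.5)/(0.1576 − 0.413×0.04328) = 17.200/0.13973 = 123.09 atm
a n²/V² = (2.265)(0.413)²/(0.1576)² = 15.554 atm
P = 123.09 − 15.554 = 107.5 atm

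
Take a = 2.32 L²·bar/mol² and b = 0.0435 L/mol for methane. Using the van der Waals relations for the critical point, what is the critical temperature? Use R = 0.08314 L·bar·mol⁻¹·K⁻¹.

T_c ≈ 190.1 K

For a van der Waals gas, T_c = 8a/(27Rb).
T_c = 8×2.32/(27×0.08314×0.0435) = 18.560/0.097648 = 190.1 K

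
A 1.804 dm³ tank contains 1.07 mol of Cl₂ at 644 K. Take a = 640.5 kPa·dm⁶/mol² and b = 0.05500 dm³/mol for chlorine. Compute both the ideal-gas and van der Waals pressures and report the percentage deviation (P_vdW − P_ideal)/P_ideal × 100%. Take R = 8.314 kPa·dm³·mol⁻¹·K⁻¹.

-3.72 %

Ideal: P_ideal = nRT/V = (1.07)(8.314)(644)/1.804 = 3175.73 kPa
vdW: P = nRT/(V − nb) − a n²/V² = 5729.01/1.74515 − 733.308/3.25442 = 3282.82 − 225.327 = 3057.49 kPa
% deviation = (3057.49 − 3175.73)/3175.73 × 100% = -3.72%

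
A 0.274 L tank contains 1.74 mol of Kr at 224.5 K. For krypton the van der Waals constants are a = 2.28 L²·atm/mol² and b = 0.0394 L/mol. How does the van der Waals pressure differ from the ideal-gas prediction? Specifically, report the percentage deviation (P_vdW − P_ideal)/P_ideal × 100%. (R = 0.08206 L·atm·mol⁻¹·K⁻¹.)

-45.22 %

Ideal: P_ideal = nRT/V = (1.74)(0.08206)(224.5)/0.274 = 116.989 atm
vdW: P = nRT/(V − nb) − a n²/V² = 32.0551/0.205444 − 6.90293/0.0750760 = 156.028 − 91.9459 = 64.082 atm
% deviation = (64.082 − 116.989)/116.989 × 100% = -45.22%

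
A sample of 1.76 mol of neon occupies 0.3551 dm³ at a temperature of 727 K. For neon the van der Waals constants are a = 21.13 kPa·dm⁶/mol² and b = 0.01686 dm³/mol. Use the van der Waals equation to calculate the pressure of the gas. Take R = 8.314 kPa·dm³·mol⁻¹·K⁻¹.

P = nRT/(V − nb) − a n²/V²
nRT/(V − nb) = (1.76)(8.314)(727)/(0.3551 − 1.76×0.01686) = 10638/0.32543 = 32689 kPa
a n²/V² = (21.13)(1.76)²/(0.3551)² = 519.07 kPa
P = 32689 − 519.07 = 32170 kPa

P ≈ 32170 kPa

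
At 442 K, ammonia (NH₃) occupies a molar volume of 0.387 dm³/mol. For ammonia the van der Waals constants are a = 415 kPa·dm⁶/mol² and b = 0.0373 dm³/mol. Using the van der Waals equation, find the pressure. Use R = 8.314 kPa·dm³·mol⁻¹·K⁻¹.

P ≈ 7737 kPa

P = RT/(V_m − b) − a/V_m²
RT/(V_m − b) = (8.314)(442)/(0.387 − 0.0373) = 3674.8/0.34970 = 10508 kPa
a/V_m² = 415/(0.387)² = 2770.9 kPa
P = 10508 − 2770.9 = 7737 kPa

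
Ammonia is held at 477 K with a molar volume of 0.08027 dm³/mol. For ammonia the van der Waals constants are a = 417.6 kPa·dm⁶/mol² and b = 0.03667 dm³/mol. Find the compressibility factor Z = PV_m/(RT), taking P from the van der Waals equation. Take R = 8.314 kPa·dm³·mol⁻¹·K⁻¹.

P = RT/(V_m − b) − a/V_m² = (8.314)(477)/(0.08027 − 0.03667) − 417.6/(0.08027)²
  = 3965.8/0.043600 − 64812 = 90959 − 64812 = 26147 kPa
Z = PV_m/(RT) = (26147)(0.08027)/((8.314)(477)) = 2098.8/3965.8 = 0.5292

Z ≈ 0.5292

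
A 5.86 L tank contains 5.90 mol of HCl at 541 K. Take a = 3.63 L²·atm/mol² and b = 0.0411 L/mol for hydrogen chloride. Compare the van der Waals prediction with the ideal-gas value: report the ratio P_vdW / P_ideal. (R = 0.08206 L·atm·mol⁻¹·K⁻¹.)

P_vdW / P_ideal ≈ 0.9608

Ideal: P_ideal = nRT/V = (5.90)(0.08206)(541)/5.86 = 44.6975 atm
vdW: P = nRT/(V − nb) − a n²/V² = 261.927/5.61751 − 126.360/34.3396 = 46.6269 − 3.67972 = 42.9472 atm
Ratio = 42.9472/44.6975 = 0.9608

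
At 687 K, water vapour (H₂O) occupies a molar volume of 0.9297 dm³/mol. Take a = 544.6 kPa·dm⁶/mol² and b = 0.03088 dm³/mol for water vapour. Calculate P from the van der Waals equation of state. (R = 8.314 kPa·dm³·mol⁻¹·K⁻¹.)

P ≈ 5725 kPa

P = RT/(V_m − b) − a/V_m²
RT/(V_m − b) = (8.314)(687)/(0.9297 − 0.03088) = 5711.7/0.89882 = 6354.7 kPa
a/V_m² = 544.6/(0.9297)² = 630.07 kPa
P = 6354.7 − 630.07 = 5725 kPa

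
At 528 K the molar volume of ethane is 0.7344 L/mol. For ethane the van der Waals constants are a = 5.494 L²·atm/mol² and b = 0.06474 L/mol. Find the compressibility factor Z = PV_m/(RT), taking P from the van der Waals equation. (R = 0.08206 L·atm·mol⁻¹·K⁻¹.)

P = RT/(V_m − b) − a/V_m² = (0.08206)(528)/(0.7344 − 0.06474) − 5.494/(0.7344)²
  = 43.328/0.66966 − 10.186 = 64.701 − 10.186 = 54.515 atm
Z = PV_m/(RT) = (54.515)(0.7344)/((0.08206)(528)) = 40.036/43.328 = 0.9240

Z ≈ 0.9240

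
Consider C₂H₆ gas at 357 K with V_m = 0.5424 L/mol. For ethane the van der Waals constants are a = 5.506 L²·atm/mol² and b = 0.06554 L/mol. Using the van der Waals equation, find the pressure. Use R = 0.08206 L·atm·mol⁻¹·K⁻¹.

P = RT/(V_m − b) − a/V_m²
RT/(V_m − b) = (0.08206)(357)/(0.5424 − 0.06554) = 29.295/0.47686 = 61.433 atm
a/V_m² = 5.506/(0.5424)² = 18.715 atm
P = 61.433 − 18.715 = 42.72 atm

P ≈ 42.72 atm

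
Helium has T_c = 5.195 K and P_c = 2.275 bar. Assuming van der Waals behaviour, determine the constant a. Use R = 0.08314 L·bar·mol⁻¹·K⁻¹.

a ≈ 0.03459 L²·bar/mol²

From T_c = 8a/(27Rb) and P_c = a/(27b²): a = 27 R² T_c²/(64 P_c).
a = 27×(0.08314)²×(5.195)²/(64×2.275) = 5.0368/145.60 = 0.03459 L²·bar/mol²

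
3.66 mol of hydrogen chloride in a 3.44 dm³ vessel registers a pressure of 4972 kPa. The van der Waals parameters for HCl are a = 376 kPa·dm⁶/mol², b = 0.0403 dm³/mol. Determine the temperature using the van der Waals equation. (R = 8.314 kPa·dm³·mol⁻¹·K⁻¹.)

T ≈ 584.0 K

T = (P + a n²/V²)(V − nb)/(nR)
P + a n²/V² = 4972 + (376)(3.66)²/(3.44)² = 5397.6 kPa
V − nb = 3.44 − (3.66)(0.0403) = 3.2925 dm³
T = (5397.6)(3.2925)/((3.66)(8.314)) = 584.0 K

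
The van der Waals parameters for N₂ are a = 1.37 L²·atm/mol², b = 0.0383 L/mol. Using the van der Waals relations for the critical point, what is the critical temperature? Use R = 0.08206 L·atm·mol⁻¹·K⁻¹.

T_c ≈ 129.2 K

For a van der Waals gas, T_c = 8a/(27Rb).
T_c = 8×1.37/(27×0.08206×0.0383) = 10.960/0.084858 = 129.2 K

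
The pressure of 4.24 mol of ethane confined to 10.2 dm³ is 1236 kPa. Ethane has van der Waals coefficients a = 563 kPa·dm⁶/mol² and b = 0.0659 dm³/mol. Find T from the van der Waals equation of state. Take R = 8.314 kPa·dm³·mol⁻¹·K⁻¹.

T = (P + a n²/V²)(V − nb)/(nR)
P + a n²/V² = 1236 + (563)(4.24)²/(10.2)² = 1333.3 kPa
V − nb = 10.2 − (4.24)(0.0659) = 9.9206 dm³
T = (1333.3)(9.9206)/((4.24)(8.314)) = 375.2 K

T ≈ 375.2 K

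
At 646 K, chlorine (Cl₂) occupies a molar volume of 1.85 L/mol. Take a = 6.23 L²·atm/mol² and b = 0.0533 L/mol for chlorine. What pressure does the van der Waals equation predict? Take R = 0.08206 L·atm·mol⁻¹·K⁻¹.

P ≈ 27.68 atm

P = RT/(V_m − b) − a/V_m²
RT/(V_m − b) = (0.08206)(646)/(1.85 − 0.0533) = 53.011/1.7967 = 29.505 atm
a/V_m² = 6.23/(1.85)² = 1.8203 atm
P = 29.505 − 1.8203 = 27.68 atm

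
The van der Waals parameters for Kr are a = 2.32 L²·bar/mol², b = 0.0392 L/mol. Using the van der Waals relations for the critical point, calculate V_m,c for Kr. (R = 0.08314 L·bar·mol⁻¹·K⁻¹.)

V_m,c ≈ 0.1176 L/mol

For a van der Waals gas, V_m,c = 3b.
V_m,c = 3×0.0392 = 0.1176 L/mol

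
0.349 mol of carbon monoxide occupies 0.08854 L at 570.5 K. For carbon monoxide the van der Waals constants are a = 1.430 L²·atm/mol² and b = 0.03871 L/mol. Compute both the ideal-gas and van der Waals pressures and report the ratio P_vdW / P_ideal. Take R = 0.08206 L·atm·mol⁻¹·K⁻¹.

P_vdW / P_ideal ≈ 1.060

Ideal: P_ideal = nRT/V = (0.349)(0.08206)(570.5)/0.08854 = 184.533 atm
vdW: P = nRT/(V − nb) − a n²/V² = 16.3385/0.0750302 − 0.174175/0.00783933 = 217.759 − 22.2181 = 195.541 atm
Ratio = 195.541/184.533 = 1.060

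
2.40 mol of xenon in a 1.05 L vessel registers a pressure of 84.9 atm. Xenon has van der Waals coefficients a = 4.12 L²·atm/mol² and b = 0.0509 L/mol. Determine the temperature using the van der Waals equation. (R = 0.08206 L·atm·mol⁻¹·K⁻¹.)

T ≈ 501.4 K

T = (P + a n²/V²)(V − nb)/(nR)
P + a n²/V² = 84.9 + (4.12)(2.40)²/(1.05)² = 106.42 atm
V − nb = 1.05 − (2.40)(0.0509) = 0.92784 L
T = (106.42)(0.92784)/((2.40)(0.08206)) = 501.4 K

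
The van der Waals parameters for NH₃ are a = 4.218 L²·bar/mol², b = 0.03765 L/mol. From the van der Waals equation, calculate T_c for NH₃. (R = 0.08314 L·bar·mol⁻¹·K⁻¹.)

T_c ≈ 399.3 K

For a van der Waals gas, T_c = 8a/(27Rb).
T_c = 8×4.218/(27×0.08314×0.03765) = 33.744/0.084516 = 399.3 K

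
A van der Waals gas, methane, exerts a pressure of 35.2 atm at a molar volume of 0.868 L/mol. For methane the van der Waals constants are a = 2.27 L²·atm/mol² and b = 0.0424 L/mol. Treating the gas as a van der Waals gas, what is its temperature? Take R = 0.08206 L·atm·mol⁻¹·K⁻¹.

T ≈ 384.5 K

T = (P + a/V_m²)(V_m − b)/R
P + a/V_m² = 35.2 + 2.27/(0.868)² = 38.213 atm
V_m − b = 0.868 − 0.0424 = 0.82560 L/mol
T = (38.213)(0.82560)/0.08206 = 384.5 K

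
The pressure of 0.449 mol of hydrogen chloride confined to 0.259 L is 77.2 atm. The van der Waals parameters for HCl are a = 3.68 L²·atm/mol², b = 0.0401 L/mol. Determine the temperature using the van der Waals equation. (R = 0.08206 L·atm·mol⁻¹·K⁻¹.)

T ≈ 577.3 K

T = (P + a n²/V²)(V − nb)/(nR)
P + a n²/V² = 77.2 + (3.68)(0.449)²/(0.259)² = 88.260 atm
V − nb = 0.259 − (0.449)(0.0401) = 0.24100 L
T = (88.260)(0.24100)/((0.449)(0.08206)) = 577.3 K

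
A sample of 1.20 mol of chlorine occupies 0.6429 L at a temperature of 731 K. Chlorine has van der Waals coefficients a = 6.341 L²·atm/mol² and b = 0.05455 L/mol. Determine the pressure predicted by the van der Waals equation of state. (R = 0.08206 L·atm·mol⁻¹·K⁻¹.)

P ≈ 102.6 atm

P = nRT/(V − nb) − a n²/V²
nRT/(V − nb) = (1.20)(0.08206)(731)/(0.6429 − 1.20×0.05455) = 71.983/0.57744 = 124.66 atm
a n²/V² = (6.341)(1.20)²/(0.6429)² = 22.092 atm
P = 124.66 − 22.092 = 102.6 atm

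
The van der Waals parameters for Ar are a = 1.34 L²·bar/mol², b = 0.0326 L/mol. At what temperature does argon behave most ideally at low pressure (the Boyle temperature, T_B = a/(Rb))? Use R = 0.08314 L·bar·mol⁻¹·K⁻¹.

T_B ≈ 494.4 K

For a van der Waals gas the second virial coefficient B₂ = b − a/(RT) vanishes at T_B = a/(Rb).
T_B = 1.34/(0.08314×0.0326) = 1.34/0.0027104 = 494.4 K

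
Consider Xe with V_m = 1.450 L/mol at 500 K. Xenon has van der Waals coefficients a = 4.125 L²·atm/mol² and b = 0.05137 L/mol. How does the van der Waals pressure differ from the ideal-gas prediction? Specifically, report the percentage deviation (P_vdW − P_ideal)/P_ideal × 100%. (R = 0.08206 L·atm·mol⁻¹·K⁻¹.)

Ideal: P_ideal = RT/V_m = (0.08206)(500)/1.450 = 28.2966 atm
vdW: P = RT/(V_m − b) − a/V_m² = 41.0300/1.39863 − 4.125/2.10250 = 29.3359 − 1.96195 = 27.3740 atm
% deviation = (27.3740 − 28.2966)/28.2966 × 100% = -3.26%

-3.26 %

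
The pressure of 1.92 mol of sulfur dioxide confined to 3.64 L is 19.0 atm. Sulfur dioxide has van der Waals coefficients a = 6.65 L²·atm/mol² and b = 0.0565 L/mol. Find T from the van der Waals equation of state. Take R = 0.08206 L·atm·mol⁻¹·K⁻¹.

T ≈ 467.3 K

T = (P + a n²/V²)(V − nb)/(nR)
P + a n²/V² = 19.0 + (6.65)(1.92)²/(3.64)² = 20.850 atm
V − nb = 3.64 − (1.92)(0.0565) = 3.5315 L
T = (20.850)(3.5315)/((1.92)(0.08206)) = 467.3 K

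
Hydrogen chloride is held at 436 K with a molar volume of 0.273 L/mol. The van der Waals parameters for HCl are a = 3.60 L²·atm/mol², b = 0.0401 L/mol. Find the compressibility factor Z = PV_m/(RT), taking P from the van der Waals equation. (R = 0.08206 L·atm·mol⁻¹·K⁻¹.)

Z ≈ 0.8036

P = RT/(V_m − b) − a/V_m² = (0.08206)(436)/(0.273 − 0.0401) − 3.60/(0.273)²
  = 35.778/0.23290 − 48.303 = 153.62 − 48.303 = 105.32 atm
Z = PV_m/(RT) = (105.32)(0.273)/((0.08206)(436)) = 28.752/35.778 = 0.8036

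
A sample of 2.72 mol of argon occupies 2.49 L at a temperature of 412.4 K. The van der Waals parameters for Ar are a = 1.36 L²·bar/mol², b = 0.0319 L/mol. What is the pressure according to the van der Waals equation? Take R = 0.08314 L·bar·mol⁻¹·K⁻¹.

P = nRT/(V − nb) − a n²/V²
nRT/(V − nb) = (2.72)(0.08314)(412.4)/(2.49 − 2.72×0.0319) = 93.260/2.4032 = 38.807 bar
a n²/V² = (1.36)(2.72)²/(2.49)² = 1.6228 bar
P = 38.807 − 1.6228 = 37.18 bar

P ≈ 37.18 bar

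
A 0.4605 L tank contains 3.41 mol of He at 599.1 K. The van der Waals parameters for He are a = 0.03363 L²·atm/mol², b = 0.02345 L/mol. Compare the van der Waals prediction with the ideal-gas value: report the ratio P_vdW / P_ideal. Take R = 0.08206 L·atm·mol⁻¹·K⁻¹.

P_vdW / P_ideal ≈ 1.205

Ideal: P_ideal = nRT/V = (3.41)(0.08206)(599.1)/0.4605 = 364.045 atm
vdW: P = nRT/(V − nb) − a n²/V² = 167.643/0.380536 − 0.391053/0.212060 = 440.544 − 1.84407 = 438.700 atm
Ratio = 438.700/364.045 = 1.205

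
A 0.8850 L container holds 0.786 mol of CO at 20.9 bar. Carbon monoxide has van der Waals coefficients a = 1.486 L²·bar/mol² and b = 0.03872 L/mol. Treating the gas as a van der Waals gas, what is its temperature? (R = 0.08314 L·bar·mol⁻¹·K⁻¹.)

T ≈ 288.6 K

T = (P + a n²/V²)(V − nb)/(nR)
P + a n²/V² = 20.9 + (1.486)(0.786)²/(0.8850)² = 22.072 bar
V − nb = 0.8850 − (0.786)(0.03872) = 0.85457 L
T = (22.072)(0.85457)/((0.786)(0.08314)) = 288.6 K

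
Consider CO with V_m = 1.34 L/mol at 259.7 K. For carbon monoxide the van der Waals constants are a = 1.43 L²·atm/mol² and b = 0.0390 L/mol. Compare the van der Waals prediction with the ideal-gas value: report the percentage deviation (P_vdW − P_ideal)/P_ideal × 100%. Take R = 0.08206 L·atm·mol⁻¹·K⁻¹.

Ideal: P_ideal = RT/V_m = (0.08206)(259.7)/1.34 = 15.9037 atm
vdW: P = RT/(V_m − b) − a/V_m² = 21.3110/1.30100 − 1.43/1.79560 = 16.3805 − 0.796391 = 15.5841 atm
% deviation = (15.5841 − 15.9037)/15.9037 × 100% = -2.01%

-2.01 %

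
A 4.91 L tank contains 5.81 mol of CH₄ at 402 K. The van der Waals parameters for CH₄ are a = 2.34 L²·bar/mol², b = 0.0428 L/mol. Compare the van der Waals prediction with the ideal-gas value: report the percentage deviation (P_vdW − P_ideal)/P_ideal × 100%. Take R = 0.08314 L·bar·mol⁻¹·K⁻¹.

Ideal: P_ideal = nRT/V = (5.81)(0.08314)(402)/4.91 = 39.5486 bar
vdW: P = nRT/(V − nb) − a n²/V² = 194.183/4.66133 − 78.9893/24.1081 = 41.6583 − 3.27646 = 38.3818 bar
% deviation = (38.3818 − 39.5486)/39.5486 × 100% = -2.95%

-2.95 %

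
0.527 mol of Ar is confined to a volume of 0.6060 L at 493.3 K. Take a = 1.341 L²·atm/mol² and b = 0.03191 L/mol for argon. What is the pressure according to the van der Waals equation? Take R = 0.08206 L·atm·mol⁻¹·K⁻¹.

P ≈ 35.19 atm

P = nRT/(V − nb) − a n²/V²
nRT/(V − nb) = (0.527)(0.08206)(493.3)/(0.6060 − 0.527×0.03191) = 21.333/0.58918 = 36.208 atm
a n²/V² = (1.341)(0.527)²/(0.6060)² = 1.0142 atm
P = 36.208 − 1.0142 = 35.19 atm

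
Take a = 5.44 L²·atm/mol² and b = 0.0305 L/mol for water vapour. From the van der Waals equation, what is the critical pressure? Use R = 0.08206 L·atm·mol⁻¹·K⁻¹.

P_c ≈ 216.6 atm

For a van der Waals gas, P_c = a/(27b²).
P_c = 5.44/(27×(0.0305)²) = 5.44/0.025117 = 216.6 atm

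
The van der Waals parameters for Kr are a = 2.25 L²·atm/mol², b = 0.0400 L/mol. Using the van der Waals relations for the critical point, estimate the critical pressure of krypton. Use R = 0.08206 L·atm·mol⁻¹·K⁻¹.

For a van der Waals gas, P_c = a/(27b²).
P_c = 2.25/(27×(0.0400)²) = 2.25/0.043200 = 52.08 atm

P_c ≈ 52.08 atm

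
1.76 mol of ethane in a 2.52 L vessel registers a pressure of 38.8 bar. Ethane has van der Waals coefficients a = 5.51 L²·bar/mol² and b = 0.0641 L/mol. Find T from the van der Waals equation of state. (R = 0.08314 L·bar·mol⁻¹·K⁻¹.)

T = (P + a n²/V²)(V − nb)/(nR)
P + a n²/V² = 38.8 + (5.51)(1.76)²/(2.52)² = 41.488 bar
V − nb = 2.52 − (1.76)(0.0641) = 2.4072 L
T = (41.488)(2.4072)/((1.76)(0.08314)) = 682.5 K

T ≈ 682.5 K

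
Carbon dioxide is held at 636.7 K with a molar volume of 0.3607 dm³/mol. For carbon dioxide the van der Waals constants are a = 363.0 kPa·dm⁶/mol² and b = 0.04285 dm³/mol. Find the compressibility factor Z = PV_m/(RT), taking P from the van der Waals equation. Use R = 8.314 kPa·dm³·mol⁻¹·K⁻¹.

Z ≈ 0.9447

P = RT/(V_m − b) − a/V_m² = (8.314)(636.7)/(0.3607 − 0.04285) − 363.0/(0.3607)²
  = 5293.5/0.31785 − 2790.1 = 16654 − 2790.1 = 13864 kPa
Z = PV_m/(RT) = (13864)(0.3607)/((8.314)(636.7)) = 5000.7/5293.5 = 0.9447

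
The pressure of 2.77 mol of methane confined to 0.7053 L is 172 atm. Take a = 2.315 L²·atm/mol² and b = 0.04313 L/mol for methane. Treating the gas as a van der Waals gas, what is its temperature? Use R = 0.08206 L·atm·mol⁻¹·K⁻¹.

T ≈ 535.3 K

T = (P + a n²/V²)(V − nb)/(nR)
P + a n²/V² = 172 + (2.315)(2.77)²/(0.7053)² = 207.71 atm
V − nb = 0.7053 − (2.77)(0.04313) = 0.58583 L
T = (207.71)(0.58583)/((2.77)(0.08206)) = 535.3 K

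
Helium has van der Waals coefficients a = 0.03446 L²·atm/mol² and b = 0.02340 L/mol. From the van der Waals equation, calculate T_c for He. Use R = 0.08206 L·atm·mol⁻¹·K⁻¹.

T_c ≈ 5.317 K

For a van der Waals gas, T_c = 8a/(27Rb).
T_c = 8×0.03446/(27×0.08206×0.02340) = 0.27568/0.051846 = 5.317 K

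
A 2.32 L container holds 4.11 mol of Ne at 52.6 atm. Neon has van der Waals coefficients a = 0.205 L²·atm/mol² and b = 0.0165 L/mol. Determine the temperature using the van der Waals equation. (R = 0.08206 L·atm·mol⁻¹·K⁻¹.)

T ≈ 355.5 K

T = (P + a n²/V²)(V − nb)/(nR)
P + a n²/V² = 52.6 + (0.205)(4.11)²/(2.32)² = 53.243 atm
V − nb = 2.32 − (4.11)(0.0165) = 2.2522 L
T = (53.243)(2.2522)/((4.11)(0.08206)) = 355.5 K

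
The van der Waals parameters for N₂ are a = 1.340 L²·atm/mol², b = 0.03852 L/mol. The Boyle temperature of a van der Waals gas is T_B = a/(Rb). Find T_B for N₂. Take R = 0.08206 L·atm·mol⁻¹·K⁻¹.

For a van der Waals gas the second virial coefficient B₂ = b − a/(RT) vanishes at T_B = a/(Rb).
T_B = 1.340/(0.08206×0.03852) = 1.340/0.0031610 = 423.9 K

T_B ≈ 423.9 K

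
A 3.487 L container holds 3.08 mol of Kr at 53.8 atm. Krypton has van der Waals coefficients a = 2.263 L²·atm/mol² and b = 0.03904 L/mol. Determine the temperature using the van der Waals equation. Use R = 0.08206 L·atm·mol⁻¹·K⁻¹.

T ≈ 740.2 K

T = (P + a n²/V²)(V − nb)/(nR)
P + a n²/V² = 53.8 + (2.263)(3.08)²/(3.487)² = 55.566 atm
V − nb = 3.487 − (3.08)(0.03904) = 3.3668 L
T = (55.566)(3.3668)/((3.08)(0.08206)) = 740.2 K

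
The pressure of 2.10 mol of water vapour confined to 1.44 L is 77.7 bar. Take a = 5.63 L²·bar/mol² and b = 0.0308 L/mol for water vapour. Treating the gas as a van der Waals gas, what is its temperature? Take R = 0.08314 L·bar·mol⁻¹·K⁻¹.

T = (P + a n²/V²)(V − nb)/(nR)
P + a n²/V² = 77.7 + (5.63)(2.10)²/(1.44)² = 89.674 bar
V − nb = 1.44 − (2.10)(0.0308) = 1.3753 L
T = (89.674)(1.3753)/((2.10)(0.08314)) = 706.4 K

T ≈ 706.4 K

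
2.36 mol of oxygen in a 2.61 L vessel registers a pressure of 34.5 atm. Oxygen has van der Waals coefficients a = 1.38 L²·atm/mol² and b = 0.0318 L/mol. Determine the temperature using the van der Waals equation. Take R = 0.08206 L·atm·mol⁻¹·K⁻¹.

T = (P + a n²/V²)(V − nb)/(nR)
P + a n²/V² = 34.5 + (1.38)(2.36)²/(2.61)² = 35.628 atm
V − nb = 2.61 − (2.36)(0.0318) = 2.5350 L
T = (35.628)(2.5350)/((2.36)(0.08206)) = 466.4 K

T ≈ 466.4 K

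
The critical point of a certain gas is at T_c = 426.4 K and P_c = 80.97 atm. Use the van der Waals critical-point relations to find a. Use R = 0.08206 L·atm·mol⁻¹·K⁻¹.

From T_c = 8a/(27Rb) and P_c = a/(27b²): a = 27 R² T_c²/(64 P_c).
a = 27×(0.08206)²×(426.4)²/(64×80.97) = 33057/5182.1 = 6.379 L²·atm/mol²

a ≈ 6.379 L²·atm/mol²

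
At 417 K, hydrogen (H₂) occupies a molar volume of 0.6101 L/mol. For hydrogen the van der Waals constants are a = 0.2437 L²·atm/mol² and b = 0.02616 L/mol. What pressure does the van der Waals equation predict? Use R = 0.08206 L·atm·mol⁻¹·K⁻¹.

P = RT/(V_m − b) − a/V_m²
RT/(V_m − b) = (0.08206)(417)/(0.6101 − 0.02616) = 34.219/0.58394 = 58.600 atm
a/V_m² = 0.2437/(0.6101)² = 0.65472 atm
P = 58.600 − 0.65472 = 57.95 atm

P ≈ 57.95 atm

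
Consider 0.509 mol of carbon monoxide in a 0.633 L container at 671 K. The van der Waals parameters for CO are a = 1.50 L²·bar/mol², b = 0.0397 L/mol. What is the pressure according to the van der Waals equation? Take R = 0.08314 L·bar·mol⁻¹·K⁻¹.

P = nRT/(V − nb) − a n²/V²
nRT/(V − nb) = (0.509)(0.08314)(671)/(0.633 − 0.509×0.0397) = 28.396/0.61279 = 46.339 bar
a n²/V² = (1.50)(0.509)²/(0.633)² = 0.96988 bar
P = 46.339 − 0.96988 = 45.37 bar

P ≈ 45.37 bar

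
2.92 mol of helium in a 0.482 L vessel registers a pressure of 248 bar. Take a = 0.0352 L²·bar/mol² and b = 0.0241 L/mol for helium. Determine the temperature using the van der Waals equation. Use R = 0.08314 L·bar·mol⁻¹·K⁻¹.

T ≈ 422.7 K

T = (P + a n²/V²)(V − nb)/(nR)
P + a n²/V² = 248 + (0.0352)(2.92)²/(0.482)² = 249.29 bar
V − nb = 0.482 − (2.92)(0.0241) = 0.41163 L
T = (249.29)(0.41163)/((2.92)(0.08314)) = 422.7 K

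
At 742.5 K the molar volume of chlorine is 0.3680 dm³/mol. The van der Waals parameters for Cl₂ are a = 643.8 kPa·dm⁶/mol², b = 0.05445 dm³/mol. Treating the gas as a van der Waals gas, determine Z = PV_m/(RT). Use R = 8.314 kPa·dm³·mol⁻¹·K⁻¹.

Z ≈ 0.8903

P = RT/(V_m − b) − a/V_m² = (8.314)(742.5)/(0.3680 − 0.05445) − 643.8/(0.3680)²
  = 6173.1/0.31355 − 4754.0 = 19688 − 4754.0 = 14934 kPa
Z = PV_m/(RT) = (14934)(0.3680)/((8.314)(742.5)) = 5495.7/6173.1 = 0.8903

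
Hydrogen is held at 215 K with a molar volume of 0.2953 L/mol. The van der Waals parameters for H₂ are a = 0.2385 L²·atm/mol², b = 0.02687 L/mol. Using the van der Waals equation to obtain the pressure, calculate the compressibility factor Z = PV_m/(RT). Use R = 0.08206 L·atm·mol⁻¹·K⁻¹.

Z ≈ 1.054

P = RT/(V_m − b) − a/V_m² = (0.08206)(215)/(0.2953 − 0.02687) − 0.2385/(0.2953)²
  = 17.643/0.26843 − 2.7350 = 65.727 − 2.7350 = 62.992 atm
Z = PV_m/(RT) = (62.992)(0.2953)/((0.08206)(215)) = 18.602/17.643 = 1.054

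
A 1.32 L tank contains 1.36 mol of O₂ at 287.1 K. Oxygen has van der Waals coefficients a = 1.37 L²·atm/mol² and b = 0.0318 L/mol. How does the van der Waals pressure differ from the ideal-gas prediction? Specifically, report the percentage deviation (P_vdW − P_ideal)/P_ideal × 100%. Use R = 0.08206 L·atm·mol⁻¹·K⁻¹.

-2.60 %

Ideal: P_ideal = nRT/V = (1.36)(0.08206)(287.1)/1.32 = 24.2733 atm
vdW: P = nRT/(V − nb) − a n²/V² = 32.0408/1.27675 − 2.53395/1.74240 = 25.0956 − 1.45429 = 23.6413 atm
% deviation = (23.6413 − 24.2733)/24.2733 × 100% = -2.60%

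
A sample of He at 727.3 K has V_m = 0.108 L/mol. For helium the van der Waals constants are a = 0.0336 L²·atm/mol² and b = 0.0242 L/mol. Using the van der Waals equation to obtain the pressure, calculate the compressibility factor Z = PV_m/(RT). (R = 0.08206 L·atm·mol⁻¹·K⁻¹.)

P = RT/(V_m − b) − a/V_m² = (0.08206)(727.3)/(0.108 − 0.0242) − 0.0336/(0.108)²
  = 59.682/0.083800 − 2.8807 = 712.20 − 2.8807 = 709.32 atm
Z = PV_m/(RT) = (709.32)(0.108)/((0.08206)(727.3)) = 76.607/59.682 = 1.284

Z ≈ 1.284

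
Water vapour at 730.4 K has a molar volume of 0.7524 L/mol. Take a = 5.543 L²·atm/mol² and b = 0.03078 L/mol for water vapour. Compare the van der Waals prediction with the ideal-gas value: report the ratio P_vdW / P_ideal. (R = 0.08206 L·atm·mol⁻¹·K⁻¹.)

Ideal: P_ideal = RT/V_m = (0.08206)(730.4)/0.7524 = 79.6606 atm
vdW: P = RT/(V_m − b) − a/V_m² = 59.9366/0.721620 − 5.543/0.566106 = 83.0584 − 9.79145 = 73.2670 atm
Ratio = 73.2670/79.6606 = 0.9197

P_vdW / P_ideal ≈ 0.9197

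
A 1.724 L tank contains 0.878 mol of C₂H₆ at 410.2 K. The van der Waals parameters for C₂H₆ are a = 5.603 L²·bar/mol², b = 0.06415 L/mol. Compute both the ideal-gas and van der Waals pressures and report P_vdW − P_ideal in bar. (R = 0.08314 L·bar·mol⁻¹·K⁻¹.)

Ideal: P_ideal = nRT/V = (0.878)(0.08314)(410.2)/1.724 = 17.3685 bar
vdW: P = nRT/(V − nb) − a n²/V² = 29.9433/1.66768 − 4.31926/2.97218 = 17.9551 − 1.45323 = 16.5019 bar
ΔP = 16.5019 − 17.3685 = -0.867 bar

ΔP ≈ -0.867 bar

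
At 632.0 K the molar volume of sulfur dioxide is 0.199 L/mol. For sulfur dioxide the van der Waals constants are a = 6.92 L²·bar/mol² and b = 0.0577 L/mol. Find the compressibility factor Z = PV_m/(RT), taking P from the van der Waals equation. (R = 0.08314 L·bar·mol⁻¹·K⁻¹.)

P = RT/(V_m − b) − a/V_m² = (0.08314)(632.0)/(0.199 − 0.0577) − 6.92/(0.199)²
  = 52.544/0.14130 − 174.74 = 371.86 − 174.74 = 197.12 bar
Z = PV_m/(RT) = (197.12)(0.199)/((0.08314)(632.0)) = 39.227/52.544 = 0.7466

Z ≈ 0.7466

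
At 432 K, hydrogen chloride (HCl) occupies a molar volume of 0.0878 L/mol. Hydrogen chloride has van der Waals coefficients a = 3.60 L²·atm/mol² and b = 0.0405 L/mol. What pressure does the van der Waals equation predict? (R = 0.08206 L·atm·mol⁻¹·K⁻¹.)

P = RT/(V_m − b) − a/V_m²
RT/(V_m − b) = (0.08206)(432)/(0.0878 − 0.0405) = 35.450/0.047300 = 749.47 atm
a/V_m² = 3.60/(0.0878)² = 467.00 atm
P = 749.47 − 467.00 = 282.5 atm

P ≈ 282.5 atm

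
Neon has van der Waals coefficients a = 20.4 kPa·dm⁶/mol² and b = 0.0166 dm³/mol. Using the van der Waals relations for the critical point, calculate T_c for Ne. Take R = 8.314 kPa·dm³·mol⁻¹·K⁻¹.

T_c ≈ 43.80 K

For a van der Waals gas, T_c = 8a/(27Rb).
T_c = 8×20.4/(27×8.314×0.0166) = 163.20/3.7263 = 43.80 K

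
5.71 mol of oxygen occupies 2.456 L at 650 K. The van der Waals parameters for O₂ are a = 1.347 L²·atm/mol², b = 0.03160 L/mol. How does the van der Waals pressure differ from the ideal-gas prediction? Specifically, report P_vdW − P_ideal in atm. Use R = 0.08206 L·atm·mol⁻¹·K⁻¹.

Ideal: P_ideal = nRT/V = (5.71)(0.08206)(650)/2.456 = 124.009 atm
vdW: P = nRT/(V − nb) − a n²/V² = 304.566/2.27556 − 43.9177/6.03194 = 133.842 − 7.28086 = 126.561 atm
ΔP = 126.561 − 124.009 = 2.55 atm

ΔP ≈ 2.55 atm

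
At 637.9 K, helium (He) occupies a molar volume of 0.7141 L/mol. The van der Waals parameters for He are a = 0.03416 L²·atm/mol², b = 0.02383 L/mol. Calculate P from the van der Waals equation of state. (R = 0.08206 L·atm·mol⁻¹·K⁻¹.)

P ≈ 75.77 atm

P = RT/(V_m − b) − a/V_m²
RT/(V_m − b) = (0.08206)(637.9)/(0.7141 − 0.02383) = 52.346/0.69027 = 75.834 atm
a/V_m² = 0.03416/(0.7141)² = 0.066988 atm
P = 75.834 − 0.066988 = 75.77 atm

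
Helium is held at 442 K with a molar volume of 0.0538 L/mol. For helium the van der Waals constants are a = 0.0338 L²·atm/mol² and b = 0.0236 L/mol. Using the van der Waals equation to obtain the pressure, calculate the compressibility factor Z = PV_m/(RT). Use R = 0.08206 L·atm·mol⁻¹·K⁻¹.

P = RT/(V_m − b) − a/V_m² = (0.08206)(442)/(0.0538 − 0.0236) − 0.0338/(0.0538)²
  = 36.271/0.030200 − 11.678 = 1201.0 − 11.678 = 1189.3 atm
Z = PV_m/(RT) = (1189.3)(0.0538)/((0.08206)(442)) = 63.984/36.271 = 1.764

Z ≈ 1.764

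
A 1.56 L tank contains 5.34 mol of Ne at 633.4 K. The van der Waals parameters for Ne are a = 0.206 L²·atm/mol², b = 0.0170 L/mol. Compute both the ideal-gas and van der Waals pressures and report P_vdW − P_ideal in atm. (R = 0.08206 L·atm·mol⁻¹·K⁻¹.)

ΔP ≈ 8.58 atm

Ideal: P_ideal = nRT/V = (5.34)(0.08206)(633.4)/1.56 = 177.921 atm
vdW: P = nRT/(V − nb) − a n²/V² = 277.556/1.46922 − 5.87421/2.43360 = 188.914 − 2.41379 = 186.500 atm
ΔP = 186.500 − 177.921 = 8.58 atm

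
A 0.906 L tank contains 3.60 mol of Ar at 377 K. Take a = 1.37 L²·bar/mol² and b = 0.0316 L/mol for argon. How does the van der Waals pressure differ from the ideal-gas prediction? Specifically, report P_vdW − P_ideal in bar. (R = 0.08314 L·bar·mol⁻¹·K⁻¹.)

Ideal: P_ideal = nRT/V = (3.60)(0.08314)(377)/0.906 = 124.545 bar
vdW: P = nRT/(V − nb) − a n²/V² = 112.838/0.792240 − 17.7552/0.820836 = 142.429 − 21.6306 = 120.798 bar
ΔP = 120.798 − 124.545 = -3.75 bar

ΔP ≈ -3.75 bar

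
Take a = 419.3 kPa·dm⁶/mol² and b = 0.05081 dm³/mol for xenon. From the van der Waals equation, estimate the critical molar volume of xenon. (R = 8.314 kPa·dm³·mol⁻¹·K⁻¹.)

For a van der Waals gas, V_m,c = 3b.
V_m,c = 3×0.05081 = 0.1524 dm³/mol

V_m,c ≈ 0.1524 dm³/mol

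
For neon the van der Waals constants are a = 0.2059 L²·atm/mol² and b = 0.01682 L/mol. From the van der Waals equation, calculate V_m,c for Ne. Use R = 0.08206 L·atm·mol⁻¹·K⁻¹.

For a van der Waals gas, V_m,c = 3b.
V_m,c = 3×0.01682 = 0.05046 L/mol

V_m,c ≈ 0.05046 L/mol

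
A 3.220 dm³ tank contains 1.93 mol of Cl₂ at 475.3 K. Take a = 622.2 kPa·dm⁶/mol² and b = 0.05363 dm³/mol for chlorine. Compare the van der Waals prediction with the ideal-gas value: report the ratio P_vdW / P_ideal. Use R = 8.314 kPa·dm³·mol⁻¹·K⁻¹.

P_vdW / P_ideal ≈ 0.9388

Ideal: P_ideal = nRT/V = (1.93)(8.314)(475.3)/3.220 = 2368.53 kPa
vdW: P = nRT/(V − nb) − a n²/V² = 7626.67/3.11649 − 2317.63/10.3684 = 2447.20 − 223.528 = 2223.67 kPa
Ratio = 2223.67/2368.53 = 0.9388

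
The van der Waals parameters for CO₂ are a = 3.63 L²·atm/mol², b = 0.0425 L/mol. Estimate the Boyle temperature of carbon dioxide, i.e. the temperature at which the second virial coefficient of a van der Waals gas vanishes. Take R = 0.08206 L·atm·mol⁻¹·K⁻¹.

For a van der Waals gas the second virial coefficient B₂ = b − a/(RT) vanishes at T_B = a/(Rb).
T_B = 3.63/(0.08206×0.0425) = 3.63/0.0034876 = 1041 K

T_B ≈ 1041 K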